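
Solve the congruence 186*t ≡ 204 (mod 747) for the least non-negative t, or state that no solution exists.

gcd(186, 747) = 3, and 3 | 204, so solutions exist.
Divide through by 3: 62*t mod 249 = 68.
62⁻¹ ≡ 245 (mod 249).
t ≡ 245*68 ≡ 226 (mod 249).
The smallest non-negative solution is t = 226.

226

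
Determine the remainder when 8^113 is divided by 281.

170

113 in binary is 1110001, i.e. 113 = 64 + 32 + 16 + 1.
8^1 ≡ 8 (mod 281)
8^2 ≡ 8^2 = 64 (mod 281)
8^4 ≡ 64^2 = 4096 ≡ 162 (mod 281)
8^8 ≡ 162^2 = 26244 ≡ 111 (mod 281)
8^16 ≡ 111^2 = 12321 ≡ 238 (mod 281)
8^32 ≡ 238^2 = 56644 ≡ 163 (mod 281)
8^64 ≡ 163^2 = 26569 ≡ 155 (mod 281)
8^113 = 8^64 × 8^32 × 8^16 × 8^1 ≡ 155 × 163 × 238 × 8 (mod 281).
Accumulate the product:
155 × 163 = 25265 ≡ 256
256 × 238 = 60928 ≡ 232
232 × 8 = 1856 ≡ 170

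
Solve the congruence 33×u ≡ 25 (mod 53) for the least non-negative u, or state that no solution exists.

12

gcd(33, 53) = 1, so a unique solution mod 53 exists.
33⁻¹ ≡ 45 (mod 53).
u ≡ 45×25 ≡ 12 (mod 53).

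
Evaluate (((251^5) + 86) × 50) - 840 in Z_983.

(251)^5 ≡ 545 (mod 983)
545 + 86 = 631
631 × 50 = 31550 ≡ 94 (mod 983)
94 - 840 = -746 ≡ 237 (mod 983)

237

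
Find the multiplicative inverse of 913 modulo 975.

802

Apply the Euclidean algorithm and back-substitute:
975 = 1×913 + 62
913 = 14×62 + 45
62 = 1×45 + 17
45 = 2×17 + 11
17 = 1×11 + 6
11 = 1×6 + 5
6 = 1×5 + 1
5 = 5×1 + 0
gcd(913, 975) = 1, so the inverse exists.
Bézout: 1 = 162×975 − 173×913.
So 913⁻¹ ≡ −173 ≡ 802 (mod 975).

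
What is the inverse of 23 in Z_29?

29 = 1·23 + 6
23 = 3·6 + 5
6 = 1·5 + 1
5 = 5·1 + 0
gcd(23, 29) = 1, so the inverse exists.
Bézout: 1 = 4·29 − 5·23.
So 23⁻¹ ≡ −5 ≡ 24 (mod 29).

24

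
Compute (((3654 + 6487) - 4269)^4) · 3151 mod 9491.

285

3654 + 6487 = 10141 ≡ 650 (mod 9491)
650 - 4269 = -3619 ≡ 5872 (mod 9491)
(5872)^4 ≡ 4723 (mod 9491)
4723 · 3151 = 14882173 ≡ 285 (mod 9491)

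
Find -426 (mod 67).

-426 = -7·67 + 43, so -426 ≡ 43 (mod 67).

43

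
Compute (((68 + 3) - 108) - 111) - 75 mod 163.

103

68 + 3 = 71
71 - 108 = -37 ≡ 126 (mod 163)
126 - 111 = 15
15 - 75 = -60 ≡ 103 (mod 163)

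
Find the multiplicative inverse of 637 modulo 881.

408

881 = 1×637 + 244
637 = 2×244 + 149
244 = 1×149 + 95
149 = 1×95 + 54
95 = 1×54 + 41
54 = 1×41 + 13
41 = 3×13 + 2
13 = 6×2 + 1
2 = 2×1 + 0
gcd(637, 881) = 1, so the inverse exists.
Bézout: 1 = −295×881 + 408×637.
So 637⁻¹ ≡ 408 (mod 881).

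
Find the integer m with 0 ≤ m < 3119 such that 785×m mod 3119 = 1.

1931

Run the extended Euclidean algorithm:
3119 = 3·785 + 764
785 = 1·764 + 21
764 = 36·21 + 8
21 = 2·8 + 5
8 = 1·5 + 3
5 = 1·3 + 2
3 = 1·2 + 1
2 = 2·1 + 0
gcd(785, 3119) = 1, so the inverse exists.
Back-substitute for 1:
1 = 1·3 − 1·2
  = −1·5 + 2·3
  = 2·8 − 3·5
  = −3·21 + 8·8
  = 8·764 − 291·21
  = −291·785 + 299·764
  = 299·3119 − 1188·785
So 785⁻¹ ≡ −1188 ≡ 1931 (mod 3119).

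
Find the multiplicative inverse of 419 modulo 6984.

6984 = 16*419 + 280
419 = 1*280 + 139
280 = 2*139 + 2
139 = 69*2 + 1
2 = 2*1 + 0
gcd(419, 6984) = 1, so the inverse exists.
Bézout: 1 = −208*6984 + 3467*419.
So 419⁻¹ ≡ 3467 (mod 6984).

3467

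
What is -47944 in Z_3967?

-47944 = -13×3967 + 3627, so -47944 ≡ 3627 (mod 3967).

3627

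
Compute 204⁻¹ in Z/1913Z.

1416

Apply the Euclidean algorithm and back-substitute:
1913 = 9*204 + 77
204 = 2*77 + 50
77 = 1*50 + 27
50 = 1*27 + 23
27 = 1*23 + 4
23 = 5*4 + 3
4 = 1*3 + 1
3 = 3*1 + 0
gcd(204, 1913) = 1, so the inverse exists.
Bézout: 1 = 53*1913 − 497*204.
So 204⁻¹ ≡ −497 ≡ 1416 (mod 1913).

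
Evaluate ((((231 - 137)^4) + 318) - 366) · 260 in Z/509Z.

231 - 137 = 94
(94)^4 ≡ 404 (mod 509)
404 + 318 = 722 ≡ 213 (mod 509)
213 - 366 = -153 ≡ 356 (mod 509)
356 · 260 = 92560 ≡ 431 (mod 509)

431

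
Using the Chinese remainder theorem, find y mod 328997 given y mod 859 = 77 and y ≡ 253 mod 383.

274098

859⁻¹ mod 383: 859·313 ≡ 1 (mod 383), so 859⁻¹ ≡ 313.
y = 77 + 859·((253 − 77)·313 mod 383) = 77 + 859·319 = 274098.
Check: 274098 mod 859 = 77, 274098 mod 383 = 253. ✓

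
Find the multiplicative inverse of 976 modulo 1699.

1652

1699 = 1×976 + 723
976 = 1×723 + 253
723 = 2×253 + 217
253 = 1×217 + 36
217 = 6×36 + 1
36 = 36×1 + 0
gcd(976, 1699) = 1, so the inverse exists.
Back-substitute for 1:
1 = 1×217 − 6×36
  = −6×253 + 7×217
  = 7×723 − 20×253
  = −20×976 + 27×723
  = 27×1699 − 47×976
So 976⁻¹ ≡ −47 ≡ 1652 (mod 1699).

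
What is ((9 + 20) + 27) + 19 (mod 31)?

9 + 20 = 29
29 + 27 = 56 ≡ 25 (mod 31)
25 + 19 = 44 ≡ 13 (mod 31)

13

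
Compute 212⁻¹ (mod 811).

570

811 = 3×212 + 175
212 = 1×175 + 37
175 = 4×37 + 27
37 = 1×27 + 10
27 = 2×10 + 7
10 = 1×7 + 3
7 = 2×3 + 1
3 = 3×1 + 0
gcd(212, 811) = 1, so the inverse exists.
Back-substitute for 1:
1 = 1×7 − 2×3
  = −2×10 + 3×7
  = 3×27 − 8×10
  = −8×37 + 11×27
  = 11×175 − 52×37
  = −52×212 + 63×175
  = 63×811 − 241×212
So 212⁻¹ ≡ −241 ≡ 570 (mod 811).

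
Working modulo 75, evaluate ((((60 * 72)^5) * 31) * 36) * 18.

0

60 * 72 = 4320 ≡ 45 (mod 75)
(45)^5 ≡ 0 (mod 75)
0 * 31 = 0
0 * 36 = 0
0 * 18 = 0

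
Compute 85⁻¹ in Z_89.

22

89 = 1*85 + 4
85 = 21*4 + 1
4 = 4*1 + 0
gcd(85, 89) = 1, so the inverse exists.
Bézout: 1 = −21*89 + 22*85.
So 85⁻¹ ≡ 22 (mod 89).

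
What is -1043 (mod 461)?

340

-1043 = -3·461 + 340, so -1043 ≡ 340 (mod 461).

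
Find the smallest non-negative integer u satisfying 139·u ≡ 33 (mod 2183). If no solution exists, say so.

gcd(139, 2183) = 1, so a unique solution mod 2183 exists.
139⁻¹ ≡ 1225 (mod 2183).
u ≡ 1225·33 ≡ 1131 (mod 2183).

1131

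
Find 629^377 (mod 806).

Compute successive squares:
377 in binary is 101111001, i.e. 377 = 256 + 64 + 32 + 16 + 8 + 1.
629^1 ≡ 629 (mod 806)
629^2 ≡ 629^2 = 395641 ≡ 701 (mod 806)
629^4 ≡ 701^2 = 491401 ≡ 547 (mod 806)
629^8 ≡ 547^2 = 299209 ≡ 183 (mod 806)
629^16 ≡ 183^2 = 33489 ≡ 443 (mod 806)
629^32 ≡ 443^2 = 196249 ≡ 391 (mod 806)
629^64 ≡ 391^2 = 152881 ≡ 547 (mod 806)
629^128 ≡ 547^2 = 299209 ≡ 183 (mod 806)
629^256 ≡ 183^2 = 33489 ≡ 443 (mod 806)
629^377 = 629^256 · 629^64 · 629^32 · 629^16 · 629^8 · 629^1 ≡ 443 · 547 · 391 · 443 · 183 · 629 (mod 806).
Accumulate the product:
443 · 547 = 242321 ≡ 521
521 · 391 = 203711 ≡ 599
599 · 443 = 265357 ≡ 183
183 · 183 = 33489 ≡ 443
443 · 629 = 278647 ≡ 577

577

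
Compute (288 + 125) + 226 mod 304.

288 + 125 = 413 ≡ 109 (mod 304)
109 + 226 = 335 ≡ 31 (mod 304)

31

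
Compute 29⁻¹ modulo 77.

Run the extended Euclidean algorithm:
77 = 2*29 + 19
29 = 1*19 + 10
19 = 1*10 + 9
10 = 1*9 + 1
9 = 9*1 + 0
gcd(29, 77) = 1, so the inverse exists.
Bézout: 1 = −3*77 + 8*29.
So 29⁻¹ ≡ 8 (mod 77).

8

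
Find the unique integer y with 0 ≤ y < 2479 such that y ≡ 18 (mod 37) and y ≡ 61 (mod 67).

37⁻¹ mod 67: 37×29 ≡ 1 (mod 67), so 37⁻¹ ≡ 29.
y = 18 + 37×((61 − 18)×29 mod 67) = 18 + 37×41 = 1535.

1535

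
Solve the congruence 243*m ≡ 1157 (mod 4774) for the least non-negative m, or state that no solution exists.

gcd(243, 4774) = 1, so a unique solution mod 4774 exists.
243⁻¹ ≡ 1277 (mod 4774).
m ≡ 1277*1157 ≡ 2323 (mod 4774).

2323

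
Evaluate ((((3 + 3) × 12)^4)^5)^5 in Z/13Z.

3 + 3 = 6
6 × 12 = 72 ≡ 7 (mod 13)
(7)^4 ≡ 9 (mod 13)
(9)^5 ≡ 3 (mod 13)
(3)^5 ≡ 9 (mod 13)

9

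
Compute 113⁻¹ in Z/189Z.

By the extended Euclidean algorithm:
189 = 1*113 + 76
113 = 1*76 + 37
76 = 2*37 + 2
37 = 18*2 + 1
2 = 2*1 + 0
gcd(113, 189) = 1, so the inverse exists.
Bézout: 1 = −55*189 + 92*113.
So 113⁻¹ ≡ 92 (mod 189).

92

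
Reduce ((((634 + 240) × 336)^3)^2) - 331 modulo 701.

233

634 + 240 = 874 ≡ 173 (mod 701)
173 × 336 = 58128 ≡ 646 (mod 701)
(646)^3 ≡ 463 (mod 701)
(463)^2 ≡ 564 (mod 701)
564 - 331 = 233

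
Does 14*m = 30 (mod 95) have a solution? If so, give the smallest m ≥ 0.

gcd(14, 95) = 1, so a unique solution mod 95 exists.
14⁻¹ ≡ 34 (mod 95).
m ≡ 34*30 ≡ 70 (mod 95).

70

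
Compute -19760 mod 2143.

1670

-19760 = -10*2143 + 1670, so -19760 ≡ 1670 (mod 2143).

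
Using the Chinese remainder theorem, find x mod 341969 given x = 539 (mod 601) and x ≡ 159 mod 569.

292625

601⁻¹ mod 569: 601×409 ≡ 1 (mod 569), so 601⁻¹ ≡ 409.
x = 539 + 601×((159 − 539)×409 mod 569) = 539 + 601×486 = 292625.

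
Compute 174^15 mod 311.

Compute successive squares:
174^1 ≡ 174 (mod 311)
174^2 ≡ 174^2 = 30276 ≡ 109 (mod 311)
174^4 ≡ 109^2 = 11881 ≡ 63 (mod 311)
174^8 ≡ 63^2 = 3969 ≡ 237 (mod 311)
174^15 = 174^8 * 174^4 * 174^2 * 174^1 ≡ 237 * 63 * 109 * 174 (mod 311).
Accumulate the product:
237 * 63 = 14931 ≡ 3
3 * 109 = 327 ≡ 16
16 * 174 = 2784 ≡ 296

296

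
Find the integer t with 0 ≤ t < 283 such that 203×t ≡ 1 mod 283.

283 = 1*203 + 80
203 = 2*80 + 43
80 = 1*43 + 37
43 = 1*37 + 6
37 = 6*6 + 1
6 = 6*1 + 0
gcd(203, 283) = 1, so the inverse exists.
Back-substitute for 1:
1 = 1*37 − 6*6
  = −6*43 + 7*37
  = 7*80 − 13*43
  = −13*203 + 33*80
  = 33*283 − 46*203
So 203⁻¹ ≡ −46 ≡ 237 (mod 283).

237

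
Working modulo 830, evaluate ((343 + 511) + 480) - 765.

343 + 511 = 854 ≡ 24 (mod 830)
24 + 480 = 504
504 - 765 = -261 ≡ 569 (mod 830)

569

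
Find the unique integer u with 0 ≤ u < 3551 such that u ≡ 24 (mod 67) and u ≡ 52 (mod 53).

158

67⁻¹ mod 53: 67*19 ≡ 1 (mod 53), so 67⁻¹ ≡ 19.
u = 24 + 67*((52 − 24)*19 mod 53) = 24 + 67*2 = 158.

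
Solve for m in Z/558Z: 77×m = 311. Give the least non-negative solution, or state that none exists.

gcd(77, 558) = 1, so a unique solution mod 558 exists.
77⁻¹ ≡ 29 (mod 558).
m ≡ 29×311 ≡ 91 (mod 558).

91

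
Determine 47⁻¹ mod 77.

59

Apply the Euclidean algorithm and back-substitute:
77 = 1·47 + 30
47 = 1·30 + 17
30 = 1·17 + 13
17 = 1·13 + 4
13 = 3·4 + 1
4 = 4·1 + 0
gcd(47, 77) = 1, so the inverse exists.
Back-substitute for 1:
1 = 1·13 − 3·4
  = −3·17 + 4·13
  = 4·30 − 7·17
  = −7·47 + 11·30
  = 11·77 − 18·47
So 47⁻¹ ≡ −18 ≡ 59 (mod 77).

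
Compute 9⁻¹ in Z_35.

Apply the Euclidean algorithm and back-substitute:
35 = 3*9 + 8
9 = 1*8 + 1
8 = 8*1 + 0
gcd(9, 35) = 1, so the inverse exists.
Back-substitute for 1:
1 = 1*9 − 1*8
  = −1*35 + 4*9
So 9⁻¹ ≡ 4 (mod 35).

4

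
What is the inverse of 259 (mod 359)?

Run the extended Euclidean algorithm:
359 = 1·259 + 100
259 = 2·100 + 59
100 = 1·59 + 41
59 = 1·41 + 18
41 = 2·18 + 5
18 = 3·5 + 3
5 = 1·3 + 2
3 = 1·2 + 1
2 = 2·1 + 0
gcd(259, 359) = 1, so the inverse exists.
Bézout: 1 = −101·359 + 140·259.
So 259⁻¹ ≡ 140 (mod 359).

140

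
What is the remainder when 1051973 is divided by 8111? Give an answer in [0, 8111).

5654

1051973 = 129×8111 + 5654, so 1051973 ≡ 5654 (mod 8111).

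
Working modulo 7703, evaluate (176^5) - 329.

3725

(176)^5 ≡ 4054 (mod 7703)
4054 - 329 = 3725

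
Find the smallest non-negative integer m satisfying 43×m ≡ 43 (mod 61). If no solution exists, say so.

1

gcd(43, 61) = 1, so a unique solution mod 61 exists.
43⁻¹ ≡ 44 (mod 61).
m ≡ 44×43 ≡ 1 (mod 61).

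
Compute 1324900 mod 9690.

1324900 = 136×9690 + 7060, so 1324900 ≡ 7060 (mod 9690).

7060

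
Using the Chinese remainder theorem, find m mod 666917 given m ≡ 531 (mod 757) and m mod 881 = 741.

547842

757⁻¹ mod 881: 757*746 ≡ 1 (mod 881), so 757⁻¹ ≡ 746.
m = 531 + 757*((741 − 531)*746 mod 881) = 531 + 757*723 = 547842.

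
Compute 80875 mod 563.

80875 = 143·563 + 366, so 80875 ≡ 366 (mod 563).

366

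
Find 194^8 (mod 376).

24

194^1 ≡ 194 (mod 376)
194^2 ≡ 194^2 = 37636 ≡ 36 (mod 376)
194^4 ≡ 36^2 = 1296 ≡ 168 (mod 376)
194^8 ≡ 168^2 = 28224 ≡ 24 (mod 376)
So 194^8 ≡ 24 (mod 376).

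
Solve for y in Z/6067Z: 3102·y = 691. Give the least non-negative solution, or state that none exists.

gcd(3102, 6067) = 1, so a unique solution mod 6067 exists.
3102⁻¹ ≡ 620 (mod 6067).
y ≡ 620·691 ≡ 3730 (mod 6067).

3730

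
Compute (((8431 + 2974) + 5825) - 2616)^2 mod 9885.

3571

8431 + 2974 = 11405 ≡ 1520 (mod 9885)
1520 + 5825 = 7345
7345 - 2616 = 4729
(4729)^2 ≡ 3571 (mod 9885)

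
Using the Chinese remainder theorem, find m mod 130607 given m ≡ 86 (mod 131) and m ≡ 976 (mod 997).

131⁻¹ mod 997: 131*137 ≡ 1 (mod 997), so 131⁻¹ ≡ 137.
m = 86 + 131*((976 − 86)*137 mod 997) = 86 + 131*296 = 38862.

38862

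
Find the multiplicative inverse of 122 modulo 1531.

1531 = 12×122 + 67
122 = 1×67 + 55
67 = 1×55 + 12
55 = 4×12 + 7
12 = 1×7 + 5
7 = 1×5 + 2
5 = 2×2 + 1
2 = 2×1 + 0
gcd(122, 1531) = 1, so the inverse exists.
Bézout: 1 = 51×1531 − 640×122.
So 122⁻¹ ≡ −640 ≡ 891 (mod 1531).

891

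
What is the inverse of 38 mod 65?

12

By the extended Euclidean algorithm:
65 = 1*38 + 27
38 = 1*27 + 11
27 = 2*11 + 5
11 = 2*5 + 1
5 = 5*1 + 0
gcd(38, 65) = 1, so the inverse exists.
Back-substitute for 1:
1 = 1*11 − 2*5
  = −2*27 + 5*11
  = 5*38 − 7*27
  = −7*65 + 12*38
So 38⁻¹ ≡ 12 (mod 65).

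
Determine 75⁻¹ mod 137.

Apply the Euclidean algorithm and back-substitute:
137 = 1·75 + 62
75 = 1·62 + 13
62 = 4·13 + 10
13 = 1·10 + 3
10 = 3·3 + 1
3 = 3·1 + 0
gcd(75, 137) = 1, so the inverse exists.
Back-substitute for 1:
1 = 1·10 − 3·3
  = −3·13 + 4·10
  = 4·62 − 19·13
  = −19·75 + 23·62
  = 23·137 − 42·75
So 75⁻¹ ≡ −42 ≡ 95 (mod 137).

95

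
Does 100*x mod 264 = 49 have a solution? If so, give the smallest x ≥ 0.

gcd(100, 264) = 4, and 4 does not divide 49.
So the congruence has no solution.

no solution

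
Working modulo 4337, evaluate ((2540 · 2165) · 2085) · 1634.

909

2540 · 2165 = 5499100 ≡ 4121 (mod 4337)
4121 · 2085 = 8592285 ≡ 688 (mod 4337)
688 · 1634 = 1124192 ≡ 909 (mod 4337)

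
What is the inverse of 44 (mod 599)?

Apply the Euclidean algorithm and back-substitute:
599 = 13×44 + 27
44 = 1×27 + 17
27 = 1×17 + 10
17 = 1×10 + 7
10 = 1×7 + 3
7 = 2×3 + 1
3 = 3×1 + 0
gcd(44, 599) = 1, so the inverse exists.
Bézout: 1 = −13×599 + 177×44.
So 44⁻¹ ≡ 177 (mod 599).

177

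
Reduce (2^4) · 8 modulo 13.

(2)^4 ≡ 3 (mod 13)
3 · 8 = 24 ≡ 11 (mod 13)

11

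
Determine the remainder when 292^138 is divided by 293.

1

138 in binary is 10001010, i.e. 138 = 128 + 8 + 2.
292^1 ≡ 292 (mod 293)
292^2 ≡ 292^2 = 85264 ≡ 1 (mod 293)
292^4 ≡ 1^2 = 1 (mod 293)
292^8 ≡ 1^2 = 1 (mod 293)
292^16 ≡ 1^2 = 1 (mod 293)
292^32 ≡ 1^2 = 1 (mod 293)
292^64 ≡ 1^2 = 1 (mod 293)
292^128 ≡ 1^2 = 1 (mod 293)
292^138 = 292^128 × 292^8 × 292^2 ≡ 1 × 1 × 1 (mod 293).
Accumulate the product:
1 × 1 = 1
1 × 1 = 1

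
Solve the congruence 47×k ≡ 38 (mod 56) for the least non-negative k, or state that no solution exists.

gcd(47, 56) = 1, so a unique solution mod 56 exists.
47⁻¹ ≡ 31 (mod 56).
k ≡ 31×38 ≡ 2 (mod 56).

2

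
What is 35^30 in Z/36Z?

35^1 ≡ 35 (mod 36)
35^2 ≡ 35^2 = 1225 ≡ 1 (mod 36)
35^4 ≡ 1^2 = 1 (mod 36)
35^8 ≡ 1^2 = 1 (mod 36)
35^16 ≡ 1^2 = 1 (mod 36)
35^30 = 35^16 × 35^8 × 35^4 × 35^2 ≡ 1 × 1 × 1 × 1 (mod 36).
Accumulate the product:
1 × 1 = 1
1 × 1 = 1
1 × 1 = 1

1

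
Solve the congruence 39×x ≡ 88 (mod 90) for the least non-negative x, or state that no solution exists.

no solution

gcd(39, 90) = 3, and 3 does not divide 88.
So the congruence has no solution.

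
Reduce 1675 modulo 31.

1675 = 54·31 + 1, so 1675 ≡ 1 (mod 31).

1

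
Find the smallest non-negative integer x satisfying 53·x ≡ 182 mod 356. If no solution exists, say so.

346

gcd(53, 356) = 1, so a unique solution mod 356 exists.
53⁻¹ ≡ 309 (mod 356).
x ≡ 309·182 ≡ 346 (mod 356).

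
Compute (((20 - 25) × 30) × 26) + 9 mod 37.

20 - 25 = -5 ≡ 32 (mod 37)
32 × 30 = 960 ≡ 35 (mod 37)
35 × 26 = 910 ≡ 22 (mod 37)
22 + 9 = 31

31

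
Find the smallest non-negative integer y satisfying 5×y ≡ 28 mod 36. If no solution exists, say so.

gcd(5, 36) = 1, so a unique solution mod 36 exists.
5⁻¹ ≡ 29 (mod 36).
y ≡ 29×28 ≡ 20 (mod 36).

20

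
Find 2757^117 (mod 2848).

2453

117 in binary is 1110101, i.e. 117 = 64 + 32 + 16 + 4 + 1.
2757^1 ≡ 2757 (mod 2848)
2757^2 ≡ 2757^2 = 7601049 ≡ 2585 (mod 2848)
2757^4 ≡ 2585^2 = 6682225 ≡ 817 (mod 2848)
2757^8 ≡ 817^2 = 667489 ≡ 1057 (mod 2848)
2757^16 ≡ 1057^2 = 1117249 ≡ 833 (mod 2848)
2757^32 ≡ 833^2 = 693889 ≡ 1825 (mod 2848)
2757^64 ≡ 1825^2 = 3330625 ≡ 1313 (mod 2848)
2757^117 = 2757^64 · 2757^32 · 2757^16 · 2757^4 · 2757^1 ≡ 1313 · 1825 · 833 · 817 · 2757 (mod 2848).
Accumulate the product:
1313 · 1825 = 2396225 ≡ 1057
1057 · 833 = 880481 ≡ 449
449 · 817 = 366833 ≡ 2289
2289 · 2757 = 6310773 ≡ 2453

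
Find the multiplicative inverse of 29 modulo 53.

11

53 = 1×29 + 24
29 = 1×24 + 5
24 = 4×5 + 4
5 = 1×4 + 1
4 = 4×1 + 0
gcd(29, 53) = 1, so the inverse exists.
Bézout: 1 = −6×53 + 11×29.
So 29⁻¹ ≡ 11 (mod 53).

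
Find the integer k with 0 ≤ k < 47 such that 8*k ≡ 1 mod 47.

6

47 = 5*8 + 7
8 = 1*7 + 1
7 = 7*1 + 0
gcd(8, 47) = 1, so the inverse exists.
Back-substitute for 1:
1 = 1*8 − 1*7
  = −1*47 + 6*8
So 8⁻¹ ≡ 6 (mod 47).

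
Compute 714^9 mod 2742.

By square-and-multiply:
9 in binary is 1001, i.e. 9 = 8 + 1.
714^1 ≡ 714 (mod 2742)
714^2 ≡ 714^2 = 509796 ≡ 2526 (mod 2742)
714^4 ≡ 2526^2 = 6380676 ≡ 42 (mod 2742)
714^8 ≡ 42^2 = 1764 (mod 2742)
714^9 = 714^8 · 714^1 ≡ 1764 · 714 (mod 2742).
1764 · 714 = 1259496 ≡ 918 (mod 2742).

918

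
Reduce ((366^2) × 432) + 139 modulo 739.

(366)^2 ≡ 197 (mod 739)
197 × 432 = 85104 ≡ 119 (mod 739)
119 + 139 = 258

258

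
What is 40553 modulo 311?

40553 = 130×311 + 123, so 40553 ≡ 123 (mod 311).

123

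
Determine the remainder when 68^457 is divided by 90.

68^1 ≡ 68 (mod 90)
68^2 ≡ 68^2 = 4624 ≡ 34 (mod 90)
68^4 ≡ 34^2 = 1156 ≡ 76 (mod 90)
68^8 ≡ 76^2 = 5776 ≡ 16 (mod 90)
68^16 ≡ 16^2 = 256 ≡ 76 (mod 90)
68^32 ≡ 76^2 = 5776 ≡ 16 (mod 90)
68^64 ≡ 16^2 = 256 ≡ 76 (mod 90)
68^128 ≡ 76^2 = 5776 ≡ 16 (mod 90)
68^256 ≡ 16^2 = 256 ≡ 76 (mod 90)
68^457 = 68^256 * 68^128 * 68^64 * 68^8 * 68^1 ≡ 76 * 16 * 76 * 16 * 68 (mod 90).
Accumulate the product:
76 * 16 = 1216 ≡ 46
46 * 76 = 3496 ≡ 76
76 * 16 = 1216 ≡ 46
46 * 68 = 3128 ≡ 68

68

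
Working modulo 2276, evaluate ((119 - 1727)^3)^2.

119 - 1727 = -1608 ≡ 668 (mod 2276)
(668)^3 ≡ 1292 (mod 2276)
(1292)^2 ≡ 956 (mod 2276)

956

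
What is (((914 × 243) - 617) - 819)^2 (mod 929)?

580

914 × 243 = 222102 ≡ 71 (mod 929)
71 - 617 = -546 ≡ 383 (mod 929)
383 - 819 = -436 ≡ 493 (mod 929)
(493)^2 ≡ 580 (mod 929)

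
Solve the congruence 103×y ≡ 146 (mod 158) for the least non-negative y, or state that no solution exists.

118

gcd(103, 158) = 1, so a unique solution mod 158 exists.
103⁻¹ ≡ 135 (mod 158).
y ≡ 135×146 ≡ 118 (mod 158).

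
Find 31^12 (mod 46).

By square-and-multiply:
31^1 ≡ 31 (mod 46)
31^2 ≡ 31^2 = 961 ≡ 41 (mod 46)
31^4 ≡ 41^2 = 1681 ≡ 25 (mod 46)
31^8 ≡ 25^2 = 625 ≡ 27 (mod 46)
31^12 = 31^8 * 31^4 ≡ 27 * 25 (mod 46).
27 * 25 = 675 ≡ 31 (mod 46).

31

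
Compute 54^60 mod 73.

Compute successive squares:
60 in binary is 111100, i.e. 60 = 32 + 16 + 8 + 4.
54^1 ≡ 54 (mod 73)
54^2 ≡ 54^2 = 2916 ≡ 69 (mod 73)
54^4 ≡ 69^2 = 4761 ≡ 16 (mod 73)
54^8 ≡ 16^2 = 256 ≡ 37 (mod 73)
54^16 ≡ 37^2 = 1369 ≡ 55 (mod 73)
54^32 ≡ 55^2 = 3025 ≡ 32 (mod 73)
54^60 = 54^32 · 54^16 · 54^8 · 54^4 ≡ 32 · 55 · 37 · 16 (mod 73).
Accumulate the product:
32 · 55 = 1760 ≡ 8
8 · 37 = 296 ≡ 4
4 · 16 = 64

64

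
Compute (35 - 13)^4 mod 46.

24

35 - 13 = 22
(22)^4 ≡ 24 (mod 46)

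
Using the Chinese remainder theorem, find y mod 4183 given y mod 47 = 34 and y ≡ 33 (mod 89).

47⁻¹ mod 89: 47·36 ≡ 1 (mod 89), so 47⁻¹ ≡ 36.
y = 34 + 47·((33 − 34)·36 mod 89) = 34 + 47·53 = 2525.

2525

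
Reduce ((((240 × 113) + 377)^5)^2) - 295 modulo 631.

124

240 × 113 = 27120 ≡ 618 (mod 631)
618 + 377 = 995 ≡ 364 (mod 631)
(364)^5 ≡ 41 (mod 631)
(41)^2 ≡ 419 (mod 631)
419 - 295 = 124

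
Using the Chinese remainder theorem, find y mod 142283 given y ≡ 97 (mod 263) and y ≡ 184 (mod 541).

82416

263⁻¹ mod 541: 263×72 ≡ 1 (mod 541), so 263⁻¹ ≡ 72.
y = 97 + 263×((184 − 97)×72 mod 541) = 97 + 263×313 = 82416.
Check: 82416 mod 263 = 97, 82416 mod 541 = 184. ✓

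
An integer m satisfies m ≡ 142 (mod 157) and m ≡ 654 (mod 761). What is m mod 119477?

157⁻¹ mod 761: 157*349 ≡ 1 (mod 761), so 157⁻¹ ≡ 349.
m = 142 + 157*((654 − 142)*349 mod 761) = 142 + 157*614 = 96540.

96540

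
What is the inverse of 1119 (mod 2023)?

1609

By the extended Euclidean algorithm:
2023 = 1·1119 + 904
1119 = 1·904 + 215
904 = 4·215 + 44
215 = 4·44 + 39
44 = 1·39 + 5
39 = 7·5 + 4
5 = 1·4 + 1
4 = 4·1 + 0
gcd(1119, 2023) = 1, so the inverse exists.
Bézout: 1 = 229·2023 − 414·1119.
So 1119⁻¹ ≡ −414 ≡ 1609 (mod 2023).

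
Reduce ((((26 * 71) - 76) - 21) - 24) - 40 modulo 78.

47

26 * 71 = 1846 ≡ 52 (mod 78)
52 - 76 = -24 ≡ 54 (mod 78)
54 - 21 = 33
33 - 24 = 9
9 - 40 = -31 ≡ 47 (mod 78)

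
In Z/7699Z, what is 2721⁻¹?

Apply the Euclidean algorithm and back-substitute:
7699 = 2*2721 + 2257
2721 = 1*2257 + 464
2257 = 4*464 + 401
464 = 1*401 + 63
401 = 6*63 + 23
63 = 2*23 + 17
23 = 1*17 + 6
17 = 2*6 + 5
6 = 1*5 + 1
5 = 5*1 + 0
gcd(2721, 7699) = 1, so the inverse exists.
Bézout: 1 = 475*7699 − 1344*2721.
So 2721⁻¹ ≡ −1344 ≡ 6355 (mod 7699).

6355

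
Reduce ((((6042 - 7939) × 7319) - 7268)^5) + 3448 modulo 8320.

3317

6042 - 7939 = -1897 ≡ 6423 (mod 8320)
6423 × 7319 = 47009937 ≡ 1937 (mod 8320)
1937 - 7268 = -5331 ≡ 2989 (mod 8320)
(2989)^5 ≡ 8189 (mod 8320)
8189 + 3448 = 11637 ≡ 3317 (mod 8320)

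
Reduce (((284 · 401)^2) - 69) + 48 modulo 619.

123

284 · 401 = 113884 ≡ 607 (mod 619)
(607)^2 ≡ 144 (mod 619)
144 - 69 = 75
75 + 48 = 123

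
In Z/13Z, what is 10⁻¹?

4

Apply the Euclidean algorithm and back-substitute:
13 = 1×10 + 3
10 = 3×3 + 1
3 = 3×1 + 0
gcd(10, 13) = 1, so the inverse exists.
Back-substitute for 1:
1 = 1×10 − 3×3
  = −3×13 + 4×10
So 10⁻¹ ≡ 4 (mod 13).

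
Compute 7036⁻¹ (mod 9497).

By the extended Euclidean algorithm:
9497 = 1·7036 + 2461
7036 = 2·2461 + 2114
2461 = 1·2114 + 347
2114 = 6·347 + 32
347 = 10·32 + 27
32 = 1·27 + 5
27 = 5·5 + 2
5 = 2·2 + 1
2 = 2·1 + 0
gcd(7036, 9497) = 1, so the inverse exists.
Back-substitute for 1:
1 = 1·5 − 2·2
  = −2·27 + 11·5
  = 11·32 − 13·27
  = −13·347 + 141·32
  = 141·2114 − 859·347
  = −859·2461 + 1000·2114
  = 1000·7036 − 2859·2461
  = −2859·9497 + 3859·7036
So 7036⁻¹ ≡ 3859 (mod 9497).

3859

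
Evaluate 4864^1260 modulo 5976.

4864^1 ≡ 4864 (mod 5976)
4864^2 ≡ 4864^2 = 23658496 ≡ 5488 (mod 5976)
4864^4 ≡ 5488^2 = 30118144 ≡ 5080 (mod 5976)
4864^8 ≡ 5080^2 = 25806400 ≡ 2032 (mod 5976)
4864^16 ≡ 2032^2 = 4129024 ≡ 5584 (mod 5976)
4864^32 ≡ 5584^2 = 31181056 ≡ 4264 (mod 5976)
4864^64 ≡ 4264^2 = 18181696 ≡ 2704 (mod 5976)
4864^128 ≡ 2704^2 = 7311616 ≡ 2968 (mod 5976)
4864^256 ≡ 2968^2 = 8809024 ≡ 400 (mod 5976)
4864^512 ≡ 400^2 = 160000 ≡ 4624 (mod 5976)
4864^1024 ≡ 4624^2 = 21381376 ≡ 5224 (mod 5976)
4864^1260 = 4864^1024 * 4864^128 * 4864^64 * 4864^32 * 4864^8 * 4864^4 ≡ 5224 * 2968 * 2704 * 4264 * 2032 * 5080 (mod 5976).
Accumulate the product:
5224 * 2968 = 15504832 ≡ 3088
3088 * 2704 = 8349952 ≡ 1480
1480 * 4264 = 6310720 ≡ 64
64 * 2032 = 130048 ≡ 4552
4552 * 5080 = 23124160 ≡ 3016

3016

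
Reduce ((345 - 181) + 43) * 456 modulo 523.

345 - 181 = 164
164 + 43 = 207
207 * 456 = 94392 ≡ 252 (mod 523)

252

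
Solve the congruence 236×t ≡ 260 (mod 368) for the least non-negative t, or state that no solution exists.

51

gcd(236, 368) = 4, and 4 | 260, so solutions exist.
Divide through by 4: 59×t ≡ 65 mod 92.
59⁻¹ ≡ 39 (mod 92).
t ≡ 39×65 ≡ 51 (mod 92).
The smallest non-negative solution is t = 51.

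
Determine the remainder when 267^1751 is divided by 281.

267^1 ≡ 267 (mod 281)
267^2 ≡ 267^2 = 71289 ≡ 196 (mod 281)
267^4 ≡ 196^2 = 38416 ≡ 200 (mod 281)
267^8 ≡ 200^2 = 40000 ≡ 98 (mod 281)
267^16 ≡ 98^2 = 9604 ≡ 50 (mod 281)
267^32 ≡ 50^2 = 2500 ≡ 252 (mod 281)
267^64 ≡ 252^2 = 63504 ≡ 279 (mod 281)
267^128 ≡ 279^2 = 77841 ≡ 4 (mod 281)
267^256 ≡ 4^2 = 16 (mod 281)
267^512 ≡ 16^2 = 256 (mod 281)
267^1024 ≡ 256^2 = 65536 ≡ 63 (mod 281)
267^1751 = 267^1024 · 267^512 · 267^128 · 267^64 · 267^16 · 267^4 · 267^2 · 267^1 ≡ 63 · 256 · 4 · 279 · 50 · 200 · 196 · 267 (mod 281).
Accumulate the product:
63 · 256 = 16128 ≡ 111
111 · 4 = 444 ≡ 163
163 · 279 = 45477 ≡ 236
236 · 50 = 11800 ≡ 279
279 · 200 = 55800 ≡ 162
162 · 196 = 31752 ≡ 280
280 · 267 = 74760 ≡ 14

14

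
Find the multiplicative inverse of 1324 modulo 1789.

Apply the Euclidean algorithm and back-substitute:
1789 = 1*1324 + 465
1324 = 2*465 + 394
465 = 1*394 + 71
394 = 5*71 + 39
71 = 1*39 + 32
39 = 1*32 + 7
32 = 4*7 + 4
7 = 1*4 + 3
4 = 1*3 + 1
3 = 3*1 + 0
gcd(1324, 1789) = 1, so the inverse exists.
Back-substitute for 1:
1 = 1*4 − 1*3
  = −1*7 + 2*4
  = 2*32 − 9*7
  = −9*39 + 11*32
  = 11*71 − 20*39
  = −20*394 + 111*71
  = 111*465 − 131*394
  = −131*1324 + 373*465
  = 373*1789 − 504*1324
So 1324⁻¹ ≡ −504 ≡ 1285 (mod 1789).

1285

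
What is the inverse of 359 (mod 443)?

58

Run the extended Euclidean algorithm:
443 = 1*359 + 84
359 = 4*84 + 23
84 = 3*23 + 15
23 = 1*15 + 8
15 = 1*8 + 7
8 = 1*7 + 1
7 = 7*1 + 0
gcd(359, 443) = 1, so the inverse exists.
Back-substitute for 1:
1 = 1*8 − 1*7
  = −1*15 + 2*8
  = 2*23 − 3*15
  = −3*84 + 11*23
  = 11*359 − 47*84
  = −47*443 + 58*359
So 359⁻¹ ≡ 58 (mod 443).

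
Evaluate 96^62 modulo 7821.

4761

By square-and-multiply:
62 in binary is 111110, i.e. 62 = 32 + 16 + 8 + 4 + 2.
96^1 ≡ 96 (mod 7821)
96^2 ≡ 96^2 = 9216 ≡ 1395 (mod 7821)
96^4 ≡ 1395^2 = 1946025 ≡ 6417 (mod 7821)
96^8 ≡ 6417^2 = 41177889 ≡ 324 (mod 7821)
96^16 ≡ 324^2 = 104976 ≡ 3303 (mod 7821)
96^32 ≡ 3303^2 = 10909809 ≡ 7335 (mod 7821)
96^62 = 96^32 * 96^16 * 96^8 * 96^4 * 96^2 ≡ 7335 * 3303 * 324 * 6417 * 1395 (mod 7821).
Accumulate the product:
7335 * 3303 = 24227505 ≡ 5868
5868 * 324 = 1901232 ≡ 729
729 * 6417 = 4677993 ≡ 1035
1035 * 1395 = 1443825 ≡ 4761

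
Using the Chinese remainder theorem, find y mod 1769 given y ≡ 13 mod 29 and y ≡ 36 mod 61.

29⁻¹ mod 61: 29×40 ≡ 1 (mod 61), so 29⁻¹ ≡ 40.
y = 13 + 29×((36 − 13)×40 mod 61) = 13 + 29×5 = 158.
Check: 158 mod 29 = 13, 158 mod 61 = 36. ✓

158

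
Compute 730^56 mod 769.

By square-and-multiply:
56 in binary is 111000, i.e. 56 = 32 + 16 + 8.
730^1 ≡ 730 (mod 769)
730^2 ≡ 730^2 = 532900 ≡ 752 (mod 769)
730^4 ≡ 752^2 = 565504 ≡ 289 (mod 769)
730^8 ≡ 289^2 = 83521 ≡ 469 (mod 769)
730^16 ≡ 469^2 = 219961 ≡ 27 (mod 769)
730^32 ≡ 27^2 = 729 (mod 769)
730^56 = 730^32 * 730^16 * 730^8 ≡ 729 * 27 * 469 (mod 769).
Accumulate the product:
729 * 27 = 19683 ≡ 458
458 * 469 = 214802 ≡ 251

251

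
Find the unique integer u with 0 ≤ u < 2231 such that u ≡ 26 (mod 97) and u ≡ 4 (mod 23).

97⁻¹ mod 23: 97*14 ≡ 1 (mod 23), so 97⁻¹ ≡ 14.
u = 26 + 97*((4 − 26)*14 mod 23) = 26 + 97*14 = 1384.

1384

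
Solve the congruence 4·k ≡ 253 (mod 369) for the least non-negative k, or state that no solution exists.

340

gcd(4, 369) = 1, so a unique solution mod 369 exists.
4⁻¹ ≡ 277 (mod 369).
k ≡ 277·253 ≡ 340 (mod 369).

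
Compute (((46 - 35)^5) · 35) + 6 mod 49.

27

46 - 35 = 11
(11)^5 ≡ 37 (mod 49)
37 · 35 = 1295 ≡ 21 (mod 49)
21 + 6 = 27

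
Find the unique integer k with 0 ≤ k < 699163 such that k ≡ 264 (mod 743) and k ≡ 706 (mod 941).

323469

743⁻¹ mod 941: 743·480 ≡ 1 (mod 941), so 743⁻¹ ≡ 480.
k = 264 + 743·((706 − 264)·480 mod 941) = 264 + 743·435 = 323469.
Check: 323469 mod 743 = 264, 323469 mod 941 = 706. ✓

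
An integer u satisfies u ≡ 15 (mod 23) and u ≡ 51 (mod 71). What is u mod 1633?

406

23⁻¹ mod 71: 23*34 ≡ 1 (mod 71), so 23⁻¹ ≡ 34.
u = 15 + 23*((51 − 15)*34 mod 71) = 15 + 23*17 = 406.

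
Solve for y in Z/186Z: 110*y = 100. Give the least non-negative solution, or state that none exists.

77

gcd(110, 186) = 2, and 2 | 100, so solutions exist.
Divide through by 2: 55*y ≡ 50 mod 93.
55⁻¹ ≡ 22 (mod 93).
y ≡ 22*50 ≡ 77 (mod 93).
The smallest non-negative solution is y = 77.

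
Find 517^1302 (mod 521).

1302 in binary is 10100010110, i.e. 1302 = 1024 + 256 + 16 + 4 + 2.
517^1 ≡ 517 (mod 521)
517^2 ≡ 517^2 = 267289 ≡ 16 (mod 521)
517^4 ≡ 16^2 = 256 (mod 521)
517^8 ≡ 256^2 = 65536 ≡ 411 (mod 521)
517^16 ≡ 411^2 = 168921 ≡ 117 (mod 521)
517^32 ≡ 117^2 = 13689 ≡ 143 (mod 521)
517^64 ≡ 143^2 = 20449 ≡ 130 (mod 521)
517^128 ≡ 130^2 = 16900 ≡ 228 (mod 521)
517^256 ≡ 228^2 = 51984 ≡ 405 (mod 521)
517^512 ≡ 405^2 = 164025 ≡ 431 (mod 521)
517^1024 ≡ 431^2 = 185761 ≡ 285 (mod 521)
517^1302 = 517^1024 * 517^256 * 517^16 * 517^4 * 517^2 ≡ 285 * 405 * 117 * 256 * 16 (mod 521).
Accumulate the product:
285 * 405 = 115425 ≡ 284
284 * 117 = 33228 ≡ 405
405 * 256 = 103680 ≡ 1
1 * 16 = 16

16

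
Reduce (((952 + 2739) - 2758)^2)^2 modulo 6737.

952 + 2739 = 3691
3691 - 2758 = 933
(933)^2 ≡ 1416 (mod 6737)
(1416)^2 ≡ 4167 (mod 6737)

4167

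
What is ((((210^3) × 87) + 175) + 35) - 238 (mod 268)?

(210)^3 ≡ 260 (mod 268)
260 × 87 = 22620 ≡ 108 (mod 268)
108 + 175 = 283 ≡ 15 (mod 268)
15 + 35 = 50
50 - 238 = -188 ≡ 80 (mod 268)

80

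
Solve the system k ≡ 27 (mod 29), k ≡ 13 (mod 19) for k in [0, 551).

317

29⁻¹ mod 19: 29*2 ≡ 1 (mod 19), so 29⁻¹ ≡ 2.
k = 27 + 29*((13 − 27)*2 mod 19) = 27 + 29*10 = 317.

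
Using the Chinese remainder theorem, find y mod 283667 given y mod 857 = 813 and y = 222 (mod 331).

94226

857⁻¹ mod 331: 857·202 ≡ 1 (mod 331), so 857⁻¹ ≡ 202.
y = 813 + 857·((222 − 813)·202 mod 331) = 813 + 857·109 = 94226.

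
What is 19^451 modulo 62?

By square-and-multiply:
451 in binary is 111000011, i.e. 451 = 256 + 128 + 64 + 2 + 1.
19^1 ≡ 19 (mod 62)
19^2 ≡ 19^2 = 361 ≡ 51 (mod 62)
19^4 ≡ 51^2 = 2601 ≡ 59 (mod 62)
19^8 ≡ 59^2 = 3481 ≡ 9 (mod 62)
19^16 ≡ 9^2 = 81 ≡ 19 (mod 62)
19^32 ≡ 19^2 = 361 ≡ 51 (mod 62)
19^64 ≡ 51^2 = 2601 ≡ 59 (mod 62)
19^128 ≡ 59^2 = 3481 ≡ 9 (mod 62)
19^256 ≡ 9^2 = 81 ≡ 19 (mod 62)
19^451 = 19^256 * 19^128 * 19^64 * 19^2 * 19^1 ≡ 19 * 9 * 59 * 51 * 19 (mod 62).
Accumulate the product:
19 * 9 = 171 ≡ 47
47 * 59 = 2773 ≡ 45
45 * 51 = 2295 ≡ 1
1 * 19 = 19

19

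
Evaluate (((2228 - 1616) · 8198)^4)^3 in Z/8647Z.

6921

2228 - 1616 = 612
612 · 8198 = 5017176 ≡ 1916 (mod 8647)
(1916)^4 ≡ 1489 (mod 8647)
(1489)^3 ≡ 6921 (mod 8647)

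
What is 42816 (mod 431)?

147

42816 = 99*431 + 147, so 42816 ≡ 147 (mod 431).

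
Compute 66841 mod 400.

66841 = 167×400 + 41, so 66841 ≡ 41 (mod 400).

41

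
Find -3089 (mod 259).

19

-3089 = -12·259 + 19, so -3089 ≡ 19 (mod 259).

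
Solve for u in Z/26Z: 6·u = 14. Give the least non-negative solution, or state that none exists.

11

gcd(6, 26) = 2, and 2 | 14, so solutions exist.
Divide through by 2: 3·u ≡ 7 mod 13.
3⁻¹ ≡ 9 (mod 13).
u ≡ 9·7 ≡ 11 (mod 13).
The smallest non-negative solution is u = 11.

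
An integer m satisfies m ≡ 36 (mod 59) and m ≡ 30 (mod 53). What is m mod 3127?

3104

59⁻¹ mod 53: 59*9 ≡ 1 (mod 53), so 59⁻¹ ≡ 9.
m = 36 + 59*((30 − 36)*9 mod 53) = 36 + 59*52 = 3104.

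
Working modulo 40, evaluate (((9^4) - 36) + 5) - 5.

(9)^4 ≡ 1 (mod 40)
1 - 36 = -35 ≡ 5 (mod 40)
5 + 5 = 10
10 - 5 = 5

5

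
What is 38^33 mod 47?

40

33 in binary is 100001, i.e. 33 = 32 + 1.
38^1 ≡ 38 (mod 47)
38^2 ≡ 38^2 = 1444 ≡ 34 (mod 47)
38^4 ≡ 34^2 = 1156 ≡ 28 (mod 47)
38^8 ≡ 28^2 = 784 ≡ 32 (mod 47)
38^16 ≡ 32^2 = 1024 ≡ 37 (mod 47)
38^32 ≡ 37^2 = 1369 ≡ 6 (mod 47)
38^33 = 38^32 * 38^1 ≡ 6 * 38 (mod 47).
6 * 38 = 228 ≡ 40 (mod 47).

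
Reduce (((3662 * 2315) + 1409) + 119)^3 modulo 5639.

3168

3662 * 2315 = 8477530 ≡ 2113 (mod 5639)
2113 + 1409 = 3522
3522 + 119 = 3641
(3641)^3 ≡ 3168 (mod 5639)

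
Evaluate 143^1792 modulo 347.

275

By square-and-multiply:
1792 in binary is 11100000000, i.e. 1792 = 1024 + 512 + 256.
143^1 ≡ 143 (mod 347)
143^2 ≡ 143^2 = 20449 ≡ 323 (mod 347)
143^4 ≡ 323^2 = 104329 ≡ 229 (mod 347)
143^8 ≡ 229^2 = 52441 ≡ 44 (mod 347)
143^16 ≡ 44^2 = 1936 ≡ 201 (mod 347)
143^32 ≡ 201^2 = 40401 ≡ 149 (mod 347)
143^64 ≡ 149^2 = 22201 ≡ 340 (mod 347)
143^128 ≡ 340^2 = 115600 ≡ 49 (mod 347)
143^256 ≡ 49^2 = 2401 ≡ 319 (mod 347)
143^512 ≡ 319^2 = 101761 ≡ 90 (mod 347)
143^1024 ≡ 90^2 = 8100 ≡ 119 (mod 347)
143^1792 = 143^1024 × 143^512 × 143^256 ≡ 119 × 90 × 319 (mod 347).
Accumulate the product:
119 × 90 = 10710 ≡ 300
300 × 319 = 95700 ≡ 275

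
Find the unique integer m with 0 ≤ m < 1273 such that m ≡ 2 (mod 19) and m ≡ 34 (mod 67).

838

19⁻¹ mod 67: 19·60 ≡ 1 (mod 67), so 19⁻¹ ≡ 60.
m = 2 + 19·((34 − 2)·60 mod 67) = 2 + 19·44 = 838.
Check: 838 mod 19 = 2, 838 mod 67 = 34. ✓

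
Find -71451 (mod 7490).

3449

-71451 = -10·7490 + 3449, so -71451 ≡ 3449 (mod 7490).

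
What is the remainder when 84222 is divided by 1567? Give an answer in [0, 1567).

84222 = 53*1567 + 1171, so 84222 ≡ 1171 (mod 1567).

1171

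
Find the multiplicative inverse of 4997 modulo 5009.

2087

By the extended Euclidean algorithm:
5009 = 1*4997 + 12
4997 = 416*12 + 5
12 = 2*5 + 2
5 = 2*2 + 1
2 = 2*1 + 0
gcd(4997, 5009) = 1, so the inverse exists.
Back-substitute for 1:
1 = 1*5 − 2*2
  = −2*12 + 5*5
  = 5*4997 − 2082*12
  = −2082*5009 + 2087*4997
So 4997⁻¹ ≡ 2087 (mod 5009).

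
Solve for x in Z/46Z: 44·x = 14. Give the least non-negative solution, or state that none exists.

16

gcd(44, 46) = 2, and 2 | 14, so solutions exist.
Divide through by 2: 22·x mod 23 = 7.
22⁻¹ ≡ 22 (mod 23).
x ≡ 22·7 ≡ 16 (mod 23).
The smallest non-negative solution is x = 16.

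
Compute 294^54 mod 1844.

By square-and-multiply:
294^1 ≡ 294 (mod 1844)
294^2 ≡ 294^2 = 86436 ≡ 1612 (mod 1844)
294^4 ≡ 1612^2 = 2598544 ≡ 348 (mod 1844)
294^8 ≡ 348^2 = 121104 ≡ 1244 (mod 1844)
294^16 ≡ 1244^2 = 1547536 ≡ 420 (mod 1844)
294^32 ≡ 420^2 = 176400 ≡ 1220 (mod 1844)
294^54 = 294^32 · 294^16 · 294^4 · 294^2 ≡ 1220 · 420 · 348 · 1612 (mod 1844).
Accumulate the product:
1220 · 420 = 512400 ≡ 1612
1612 · 348 = 560976 ≡ 400
400 · 1612 = 644800 ≡ 1244

1244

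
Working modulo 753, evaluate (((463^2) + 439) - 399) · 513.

354

(463)^2 ≡ 517 (mod 753)
517 + 439 = 956 ≡ 203 (mod 753)
203 - 399 = -196 ≡ 557 (mod 753)
557 · 513 = 285741 ≡ 354 (mod 753)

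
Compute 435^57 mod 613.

57 in binary is 111001, i.e. 57 = 32 + 16 + 8 + 1.
435^1 ≡ 435 (mod 613)
435^2 ≡ 435^2 = 189225 ≡ 421 (mod 613)
435^4 ≡ 421^2 = 177241 ≡ 84 (mod 613)
435^8 ≡ 84^2 = 7056 ≡ 313 (mod 613)
435^16 ≡ 313^2 = 97969 ≡ 502 (mod 613)
435^32 ≡ 502^2 = 252004 ≡ 61 (mod 613)
435^57 = 435^32 × 435^16 × 435^8 × 435^1 ≡ 61 × 502 × 313 × 435 (mod 613).
Accumulate the product:
61 × 502 = 30622 ≡ 585
585 × 313 = 183105 ≡ 431
431 × 435 = 187485 ≡ 520

520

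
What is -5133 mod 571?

-5133 = -9*571 + 6, so -5133 ≡ 6 (mod 571).

6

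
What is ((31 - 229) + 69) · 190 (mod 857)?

31 - 229 = -198 ≡ 659 (mod 857)
659 + 69 = 728
728 · 190 = 138320 ≡ 343 (mod 857)

343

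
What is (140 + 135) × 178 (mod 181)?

140 + 135 = 275 ≡ 94 (mod 181)
94 × 178 = 16732 ≡ 80 (mod 181)

80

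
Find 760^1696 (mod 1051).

688

By square-and-multiply:
1696 in binary is 11010100000, i.e. 1696 = 1024 + 512 + 128 + 32.
760^1 ≡ 760 (mod 1051)
760^2 ≡ 760^2 = 577600 ≡ 601 (mod 1051)
760^4 ≡ 601^2 = 361201 ≡ 708 (mod 1051)
760^8 ≡ 708^2 = 501264 ≡ 988 (mod 1051)
760^16 ≡ 988^2 = 976144 ≡ 816 (mod 1051)
760^32 ≡ 816^2 = 665856 ≡ 573 (mod 1051)
760^64 ≡ 573^2 = 328329 ≡ 417 (mod 1051)
760^128 ≡ 417^2 = 173889 ≡ 474 (mod 1051)
760^256 ≡ 474^2 = 224676 ≡ 813 (mod 1051)
760^512 ≡ 813^2 = 660969 ≡ 941 (mod 1051)
760^1024 ≡ 941^2 = 885481 ≡ 539 (mod 1051)
760^1696 = 760^1024 × 760^512 × 760^128 × 760^32 ≡ 539 × 941 × 474 × 573 (mod 1051).
Accumulate the product:
539 × 941 = 507199 ≡ 617
617 × 474 = 292458 ≡ 280
280 × 573 = 160440 ≡ 688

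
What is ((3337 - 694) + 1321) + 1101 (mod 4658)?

3337 - 694 = 2643
2643 + 1321 = 3964
3964 + 1101 = 5065 ≡ 407 (mod 4658)

407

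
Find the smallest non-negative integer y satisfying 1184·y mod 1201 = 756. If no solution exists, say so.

gcd(1184, 1201) = 1, so a unique solution mod 1201 exists.
1184⁻¹ ≡ 989 (mod 1201).
y ≡ 989·756 ≡ 662 (mod 1201).

662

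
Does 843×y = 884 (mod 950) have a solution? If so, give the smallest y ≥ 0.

338

gcd(843, 950) = 1, so a unique solution mod 950 exists.
843⁻¹ ≡ 657 (mod 950).
y ≡ 657×884 ≡ 338 (mod 950).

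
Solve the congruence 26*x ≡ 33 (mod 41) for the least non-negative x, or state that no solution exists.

gcd(26, 41) = 1, so a unique solution mod 41 exists.
26⁻¹ ≡ 30 (mod 41).
x ≡ 30*33 ≡ 6 (mod 41).

6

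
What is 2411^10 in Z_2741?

Compute successive squares:
10 in binary is 1010, i.e. 10 = 8 + 2.
2411^1 ≡ 2411 (mod 2741)
2411^2 ≡ 2411^2 = 5812921 ≡ 2001 (mod 2741)
2411^4 ≡ 2001^2 = 4004001 ≡ 2141 (mod 2741)
2411^8 ≡ 2141^2 = 4583881 ≡ 929 (mod 2741)
2411^10 = 2411^8 · 2411^2 ≡ 929 · 2001 (mod 2741).
929 · 2001 = 1858929 ≡ 531 (mod 2741).

531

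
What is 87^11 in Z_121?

Using repeated squaring:
87^1 ≡ 87 (mod 121)
87^2 ≡ 87^2 = 7569 ≡ 67 (mod 121)
87^4 ≡ 67^2 = 4489 ≡ 12 (mod 121)
87^8 ≡ 12^2 = 144 ≡ 23 (mod 121)
87^11 = 87^8 * 87^2 * 87^1 ≡ 23 * 67 * 87 (mod 121).
Accumulate the product:
23 * 67 = 1541 ≡ 89
89 * 87 = 7743 ≡ 120

120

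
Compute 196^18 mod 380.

96

Compute successive squares:
196^1 ≡ 196 (mod 380)
196^2 ≡ 196^2 = 38416 ≡ 36 (mod 380)
196^4 ≡ 36^2 = 1296 ≡ 156 (mod 380)
196^8 ≡ 156^2 = 24336 ≡ 16 (mod 380)
196^16 ≡ 16^2 = 256 (mod 380)
196^18 = 196^16 * 196^2 ≡ 256 * 36 (mod 380).
256 * 36 = 9216 ≡ 96 (mod 380).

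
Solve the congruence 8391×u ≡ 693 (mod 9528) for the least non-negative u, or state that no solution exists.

gcd(8391, 9528) = 3, and 3 | 693, so solutions exist.
Divide through by 3: 2797×u ≡ 231 (mod 3176).
2797⁻¹ ≡ 2757 (mod 3176).
u ≡ 2757×231 ≡ 1667 (mod 3176).
The smallest non-negative solution is u = 1667.

1667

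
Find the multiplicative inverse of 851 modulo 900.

900 = 1·851 + 49
851 = 17·49 + 18
49 = 2·18 + 13
18 = 1·13 + 5
13 = 2·5 + 3
5 = 1·3 + 2
3 = 1·2 + 1
2 = 2·1 + 0
gcd(851, 900) = 1, so the inverse exists.
Back-substitute for 1:
1 = 1·3 − 1·2
  = −1·5 + 2·3
  = 2·13 − 5·5
  = −5·18 + 7·13
  = 7·49 − 19·18
  = −19·851 + 330·49
  = 330·900 − 349·851
So 851⁻¹ ≡ −349 ≡ 551 (mod 900).

551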